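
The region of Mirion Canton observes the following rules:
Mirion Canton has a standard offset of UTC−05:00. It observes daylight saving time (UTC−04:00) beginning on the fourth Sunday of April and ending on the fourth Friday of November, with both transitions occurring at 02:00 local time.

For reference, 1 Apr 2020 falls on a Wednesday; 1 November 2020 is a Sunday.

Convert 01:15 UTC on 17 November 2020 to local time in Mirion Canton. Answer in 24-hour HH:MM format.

21:15

1 April 2020 is a Wednesday, so the first Sunday is April 5 and the fourth is April 26.
1 November 2020 is a Sunday, so the first Friday is November 6 and the fourth is November 27.
At the standard offset (UTC−05:00), 01:15 UTC − 5h = 20:15 Mirion Canton standard time (rolling into the previous day, 16 November 2020).
The standard-time date in Mirion Canton, 16 November 2020, falls between 26 April and 27 November, so daylight saving is in effect and Mirion Canton is at UTC−04:00.
01:15 UTC − 4h = 21:15 local (rolling into the previous day, 16 November 2020).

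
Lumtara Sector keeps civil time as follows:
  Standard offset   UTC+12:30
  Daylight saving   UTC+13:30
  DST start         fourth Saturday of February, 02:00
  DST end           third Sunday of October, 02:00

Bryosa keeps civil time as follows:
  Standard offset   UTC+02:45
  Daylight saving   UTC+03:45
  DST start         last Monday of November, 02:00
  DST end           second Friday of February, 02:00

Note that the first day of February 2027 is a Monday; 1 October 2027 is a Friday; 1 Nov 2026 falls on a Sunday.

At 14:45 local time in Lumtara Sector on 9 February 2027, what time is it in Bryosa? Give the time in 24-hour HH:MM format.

06:00

1 February 2027 is a Monday, so the first Saturday is February 6 and the fourth is February 27.
1 October 2027 is a Friday, so the first Sunday is October 3 and the third is October 17.
9 February 2027 is outside the daylight-saving period (27 February – 17 October), so Lumtara Sector is on standard time, UTC+12:30.
14:45 Lumtara Sector − 12h30m = 02:15 UTC.
1 November 2026 is a Sunday, so Mondays fall on 2, 9, 16, 23, 30; the last is November 30.
1 February 2027 is a Monday, so the first Friday is February 5 and the second is February 12.
At the standard offset (UTC+02:45), 02:15 UTC + 2h45m = 05:00 Bryosa standard time.
The standard-time date in Bryosa, 9 February 2027, lies within the daylight-saving period (30 November 2026 – 12 February 2027), so Bryosa is on daylight time, UTC+03:45.
02:15 UTC + 3h45m = 06:00 Bryosa.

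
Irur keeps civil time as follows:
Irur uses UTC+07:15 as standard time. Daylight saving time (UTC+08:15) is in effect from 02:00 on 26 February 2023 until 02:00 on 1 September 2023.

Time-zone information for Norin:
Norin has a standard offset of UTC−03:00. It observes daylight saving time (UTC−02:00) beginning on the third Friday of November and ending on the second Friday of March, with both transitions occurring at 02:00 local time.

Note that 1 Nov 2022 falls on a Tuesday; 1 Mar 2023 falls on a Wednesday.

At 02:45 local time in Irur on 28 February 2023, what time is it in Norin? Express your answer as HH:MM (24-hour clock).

28 February 2023 lies within the daylight-saving period (26 February – 1 September), so Irur is on daylight time, UTC+08:15.
02:45 Irur − 8h15m = 18:30 UTC (rolling into the previous day, 27 February 2023).
1 November 2022 is a Tuesday, so the first Friday is November 4 and the third is November 18.
1 March 2023 is a Wednesday, so the first Friday is March 3 and the second is March 10.
At the standard offset (UTC−03:00), 18:30 UTC − 3h = 15:30 Norin standard time.
The standard-time date in Norin, 27 February 2023, lies within the daylight-saving period (18 November 2022 – 10 March 2023), so Norin is on daylight time, UTC−02:00.
18:30 UTC − 2h = 16:30 Norin.

16:30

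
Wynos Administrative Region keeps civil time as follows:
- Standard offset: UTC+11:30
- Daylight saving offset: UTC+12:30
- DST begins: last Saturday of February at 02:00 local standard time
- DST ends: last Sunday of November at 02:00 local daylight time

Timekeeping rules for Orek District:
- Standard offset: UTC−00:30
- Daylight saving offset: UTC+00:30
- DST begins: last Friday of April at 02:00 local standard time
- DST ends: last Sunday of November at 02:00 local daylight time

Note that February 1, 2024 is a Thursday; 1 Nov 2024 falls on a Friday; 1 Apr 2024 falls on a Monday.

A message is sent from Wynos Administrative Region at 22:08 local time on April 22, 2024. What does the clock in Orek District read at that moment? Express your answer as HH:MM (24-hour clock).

09:08

1 February 2024 is a Thursday, so Saturdays fall on 3, 10, 17, 24; the last is February 24.
1 November 2024 is a Friday, so Sundays fall on 3, 10, 17, 24; the last is November 24.
April 22, 2024 lies within the daylight-saving period (24 February – 24 November), so Wynos Administrative Region is on daylight time, UTC+12:30.
22:08 Wynos Administrative Region − 12h30m = 09:38 UTC.
1 April 2024 is a Monday, so Fridays fall on 5, 12, 19, 26; the last is April 26.
1 November 2024 is a Friday, so Sundays fall on 3, 10, 17, 24; the last is November 24.
At the standard offset (UTC−00:30), 09:38 UTC − 0h30m = 09:08 Orek District standard time.
The standard-time date in Orek District, April 22, 2024, does not fall between 26 April and 24 November, so daylight saving is not in effect and Orek District is at UTC−00:30.
09:38 UTC − 0h30m = 09:08 Orek District.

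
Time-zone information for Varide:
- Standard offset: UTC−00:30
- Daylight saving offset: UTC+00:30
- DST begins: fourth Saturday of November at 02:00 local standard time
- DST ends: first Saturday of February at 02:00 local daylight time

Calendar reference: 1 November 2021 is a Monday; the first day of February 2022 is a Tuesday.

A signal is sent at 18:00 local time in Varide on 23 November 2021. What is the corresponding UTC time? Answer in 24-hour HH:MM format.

18:30

1 November 2021 is a Monday, so the first Saturday is November 6 and the fourth is November 27.
1 February 2022 is a Tuesday, so the first Saturday is February 5.
23 November 2021 is outside the daylight-saving period (27 November 2021 – 5 February 2022), so Varide is on standard time, UTC−00:30.
18:00 local + 0h30m = 18:30 UTC.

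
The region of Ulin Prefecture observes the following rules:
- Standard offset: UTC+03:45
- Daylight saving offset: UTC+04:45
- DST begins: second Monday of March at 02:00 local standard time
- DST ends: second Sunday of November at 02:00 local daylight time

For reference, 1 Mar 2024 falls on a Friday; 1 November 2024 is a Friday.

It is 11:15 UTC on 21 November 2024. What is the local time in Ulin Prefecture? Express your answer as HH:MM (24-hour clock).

1 March 2024 is a Friday, so the first Monday is March 4 and the second is March 11.
1 November 2024 is a Friday, so the first Sunday is November 3 and the second is November 10.
At the standard offset (UTC+03:45), 11:15 UTC + 3h45m = 15:00 Ulin Prefecture standard time.
Daylight saving runs 11 March – 10 November; the standard-time date in Ulin Prefecture, 21 November 2024, is outside that window, so Ulin Prefecture is on standard time at UTC+03:45.
11:15 UTC + 3h45m = 15:00 local.

15:00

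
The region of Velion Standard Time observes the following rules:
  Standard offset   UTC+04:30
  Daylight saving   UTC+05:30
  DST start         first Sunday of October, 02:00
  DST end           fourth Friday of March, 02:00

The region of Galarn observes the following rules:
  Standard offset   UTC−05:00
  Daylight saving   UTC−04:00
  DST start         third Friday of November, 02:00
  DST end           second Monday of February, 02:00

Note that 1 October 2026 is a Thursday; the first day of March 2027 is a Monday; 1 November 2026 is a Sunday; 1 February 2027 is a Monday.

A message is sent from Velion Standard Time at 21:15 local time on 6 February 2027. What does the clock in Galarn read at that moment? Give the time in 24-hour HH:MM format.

11:45

1 October 2026 is a Thursday, so the first Sunday is October 4.
1 March 2027 is a Monday, so the first Friday is March 5 and the fourth is March 26.
6 February 2027 lies within the daylight-saving period (4 October 2026 – 26 March 2027), so Velion Standard Time is on daylight time, UTC+05:30.
21:15 Velion Standard Time − 5h30m = 15:45 UTC.
1 November 2026 is a Sunday, so the first Friday is November 6 and the third is November 20.
1 February 2027 is a Monday, so the first Monday is February 1 and the second is February 8.
At the standard offset (UTC−05:00), 15:45 UTC − 5h = 10:45 Galarn standard time.
The standard-time date in Galarn, 6 February 2027, lies within the daylight-saving period (20 November 2026 – 8 February 2027), so Galarn is on daylight time, UTC−04:00.
15:45 UTC − 4h = 11:45 Galarn.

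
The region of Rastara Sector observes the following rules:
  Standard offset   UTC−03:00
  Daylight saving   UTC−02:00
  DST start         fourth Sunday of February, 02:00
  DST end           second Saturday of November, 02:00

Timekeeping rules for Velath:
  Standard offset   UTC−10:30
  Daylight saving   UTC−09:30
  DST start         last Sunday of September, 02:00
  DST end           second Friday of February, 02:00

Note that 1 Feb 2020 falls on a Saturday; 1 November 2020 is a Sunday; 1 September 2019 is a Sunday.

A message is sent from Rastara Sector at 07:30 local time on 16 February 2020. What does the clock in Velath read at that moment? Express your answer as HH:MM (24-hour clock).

00:00

1 February 2020 is a Saturday, so the first Sunday is February 2 and the fourth is February 23.
1 November 2020 is a Sunday, so the first Saturday is November 7 and the second is November 14.
Daylight saving runs 23 February – 14 November; 16 February 2020 is outside that window, so Rastara Sector is on standard time at UTC−03:00.
07:30 Rastara Sector + 3h = 10:30 UTC.
1 September 2019 is a Sunday, so Sundays fall on 1, 8, 15, 22, 29; the last is September 29.
1 February 2020 is a Saturday, so the first Friday is February 7 and the second is February 14.
At the standard offset (UTC−10:30), 10:30 UTC − 10h30m = 00:00 Velath standard time.
The standard-time date in Velath, 16 February 2020, does not fall between 29 September 2019 and 14 February 2020, so daylight saving is not in effect and Velath is at UTC−10:30.
10:30 UTC − 10h30m = 00:00 Velath.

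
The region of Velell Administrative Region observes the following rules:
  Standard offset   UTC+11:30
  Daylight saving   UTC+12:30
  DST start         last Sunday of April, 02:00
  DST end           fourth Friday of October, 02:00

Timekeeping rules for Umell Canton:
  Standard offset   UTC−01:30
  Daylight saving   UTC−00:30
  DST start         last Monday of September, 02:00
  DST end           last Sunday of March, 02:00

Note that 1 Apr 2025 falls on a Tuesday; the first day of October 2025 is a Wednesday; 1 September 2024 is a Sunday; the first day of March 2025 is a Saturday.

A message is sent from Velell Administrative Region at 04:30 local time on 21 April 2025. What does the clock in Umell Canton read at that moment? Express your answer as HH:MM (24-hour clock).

1 April 2025 is a Tuesday, so Sundays fall on 6, 13, 20, 27; the last is April 27.
1 October 2025 is a Wednesday, so the first Friday is October 3 and the fourth is October 24.
Daylight saving runs 27 April – 24 October; 21 April 2025 is outside that window, so Velell Administrative Region is on standard time at UTC+11:30.
04:30 Velell Administrative Region − 11h30m = 17:00 UTC (rolling into the previous day, 20 April 2025).
1 September 2024 is a Sunday, so Mondays fall on 2, 9, 16, 23, 30; the last is September 30.
1 March 2025 is a Saturday, so Sundays fall on 2, 9, 16, 23, 30; the last is March 30.
At the standard offset (UTC−01:30), 17:00 UTC − 1h30m = 15:30 Umell Canton standard time.
The standard-time date in Umell Canton, 20 April 2025, does not fall between 30 September 2024 and 30 March 2025, so daylight saving is not in effect and Umell Canton is at UTC−01:30.
17:00 UTC − 1h30m = 15:30 Umell Canton.

15:30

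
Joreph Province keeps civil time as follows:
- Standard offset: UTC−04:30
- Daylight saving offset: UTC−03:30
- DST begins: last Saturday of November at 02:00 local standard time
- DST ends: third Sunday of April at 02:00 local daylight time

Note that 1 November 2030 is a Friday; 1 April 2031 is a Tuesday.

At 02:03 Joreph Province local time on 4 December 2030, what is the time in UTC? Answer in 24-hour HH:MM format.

1 November 2030 is a Friday, so Saturdays fall on 2, 9, 16, 23, 30; the last is November 30.
1 April 2031 is a Tuesday, so the first Sunday is April 6 and the third is April 20.
4 December 2030 falls between 30 November 2030 and 20 April 2031, so daylight saving is in effect and Joreph Province is at UTC−03:30.
02:03 local + 3h30m = 05:33 UTC.

05:33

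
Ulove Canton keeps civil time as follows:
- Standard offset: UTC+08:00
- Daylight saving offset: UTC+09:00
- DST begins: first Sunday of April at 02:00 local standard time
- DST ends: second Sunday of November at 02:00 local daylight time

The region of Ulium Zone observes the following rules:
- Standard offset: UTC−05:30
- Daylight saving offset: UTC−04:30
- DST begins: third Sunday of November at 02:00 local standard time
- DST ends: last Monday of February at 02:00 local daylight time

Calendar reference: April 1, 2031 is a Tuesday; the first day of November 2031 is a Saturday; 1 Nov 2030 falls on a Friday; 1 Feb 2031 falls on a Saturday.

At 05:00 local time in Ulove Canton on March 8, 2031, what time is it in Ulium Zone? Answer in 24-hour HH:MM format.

1 April 2031 is a Tuesday, so the first Sunday is April 6.
1 November 2031 is a Saturday, so the first Sunday is November 2 and the second is November 9.
March 8, 2031 does not fall between 6 April and 9 November, so daylight saving is not in effect and Ulove Canton is at UTC+08:00.
05:00 Ulove Canton − 8h = 21:00 UTC (rolling into the previous day, 7 March 2031).
1 November 2030 is a Friday, so the first Sunday is November 3 and the third is November 17.
1 February 2031 is a Saturday, so Mondays fall on 3, 10, 17, 24; the last is February 24.
At the standard offset (UTC−05:30), 21:00 UTC − 5h30m = 15:30 Ulium Zone standard time.
The standard-time date in Ulium Zone, March 7, 2031, does not fall between 17 November 2030 and 24 February 2031, so daylight saving is not in effect and Ulium Zone is at UTC−05:30.
21:00 UTC − 5h30m = 15:30 Ulium Zone.

15:30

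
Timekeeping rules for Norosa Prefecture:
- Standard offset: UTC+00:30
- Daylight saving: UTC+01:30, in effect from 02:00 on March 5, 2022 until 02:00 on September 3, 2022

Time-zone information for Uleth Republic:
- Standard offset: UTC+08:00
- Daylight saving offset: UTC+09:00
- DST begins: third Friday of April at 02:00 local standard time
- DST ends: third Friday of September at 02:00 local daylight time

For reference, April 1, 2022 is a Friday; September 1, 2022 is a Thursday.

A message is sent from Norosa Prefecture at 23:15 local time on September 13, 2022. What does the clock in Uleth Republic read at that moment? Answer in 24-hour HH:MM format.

Daylight saving runs 5 March – 3 September; September 13, 2022 is outside that window, so Norosa Prefecture is on standard time at UTC+00:30.
23:15 Norosa Prefecture − 0h30m = 22:45 UTC.
1 April 2022 is a Friday, so the first Friday is April 1 and the third is April 15.
1 September 2022 is a Thursday, so the first Friday is September 2 and the third is September 16.
At the standard offset (UTC+08:00), 22:45 UTC + 8h = 06:45 Uleth Republic standard time (rolling into the next day, 14 September 2022).
Daylight saving runs 15 April – 16 September; the standard-time date in Uleth Republic, September 14, 2022, is inside that window, so Uleth Republic is at UTC+09:00.
22:45 UTC + 9h = 07:45 Uleth Republic (rolling into the next day, 14 September 2022).

07:45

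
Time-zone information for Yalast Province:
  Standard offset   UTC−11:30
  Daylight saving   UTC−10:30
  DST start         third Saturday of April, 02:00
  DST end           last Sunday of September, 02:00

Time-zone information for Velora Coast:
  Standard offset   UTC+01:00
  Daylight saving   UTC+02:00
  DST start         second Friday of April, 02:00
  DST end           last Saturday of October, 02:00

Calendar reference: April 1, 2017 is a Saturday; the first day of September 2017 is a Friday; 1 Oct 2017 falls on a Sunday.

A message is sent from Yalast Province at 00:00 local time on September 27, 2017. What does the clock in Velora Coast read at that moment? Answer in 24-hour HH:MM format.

1 April 2017 is a Saturday, so the first Saturday is April 1 and the third is April 15.
1 September 2017 is a Friday, so Sundays fall on 3, 10, 17, 24; the last is September 24.
September 27, 2017 does not fall between 15 April and 24 September, so daylight saving is not in effect and Yalast Province is at UTC−11:30.
00:00 Yalast Province + 11h30m = 11:30 UTC.
1 April 2017 is a Saturday, so the first Friday is April 7 and the second is April 14.
1 October 2017 is a Sunday, so Saturdays fall on 7, 14, 21, 28; the last is October 28.
At the standard offset (UTC+01:00), 11:30 UTC + 1h = 12:30 Velora Coast standard time.
Daylight saving runs 14 April – 28 October; the standard-time date in Velora Coast, September 27, 2017, is inside that window, so Velora Coast is at UTC+02:00.
11:30 UTC + 2h = 13:30 Velora Coast.

13:30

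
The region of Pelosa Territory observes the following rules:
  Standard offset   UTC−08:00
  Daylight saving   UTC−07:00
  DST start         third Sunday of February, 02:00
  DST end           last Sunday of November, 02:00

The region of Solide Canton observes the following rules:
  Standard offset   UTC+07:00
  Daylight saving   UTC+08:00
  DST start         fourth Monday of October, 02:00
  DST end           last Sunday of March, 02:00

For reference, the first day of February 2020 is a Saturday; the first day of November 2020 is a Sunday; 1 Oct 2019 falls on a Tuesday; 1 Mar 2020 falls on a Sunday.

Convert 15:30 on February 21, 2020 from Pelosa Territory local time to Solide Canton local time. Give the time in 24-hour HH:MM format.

1 February 2020 is a Saturday, so the first Sunday is February 2 and the third is February 16.
1 November 2020 is a Sunday, so Sundays fall on 1, 8, 15, 22, 29; the last is November 29.
Daylight saving runs 16 February – 29 November; February 21, 2020 is inside that window, so Pelosa Territory is at UTC−07:00.
15:30 Pelosa Territory + 7h = 22:30 UTC.
1 October 2019 is a Tuesday, so the first Monday is October 7 and the fourth is October 28.
1 March 2020 is a Sunday, so Sundays fall on 1, 8, 15, 22, 29; the last is March 29.
At the standard offset (UTC+07:00), 22:30 UTC + 7h = 05:30 Solide Canton standard time (rolling into the next day, 22 February 2020).
Daylight saving runs 28 October 2019 – 29 March 2020; the standard-time date in Solide Canton, February 22, 2020, is inside that window, so Solide Canton is at UTC+08:00.
22:30 UTC + 8h = 06:30 Solide Canton (rolling into the next day, 22 February 2020).

06:30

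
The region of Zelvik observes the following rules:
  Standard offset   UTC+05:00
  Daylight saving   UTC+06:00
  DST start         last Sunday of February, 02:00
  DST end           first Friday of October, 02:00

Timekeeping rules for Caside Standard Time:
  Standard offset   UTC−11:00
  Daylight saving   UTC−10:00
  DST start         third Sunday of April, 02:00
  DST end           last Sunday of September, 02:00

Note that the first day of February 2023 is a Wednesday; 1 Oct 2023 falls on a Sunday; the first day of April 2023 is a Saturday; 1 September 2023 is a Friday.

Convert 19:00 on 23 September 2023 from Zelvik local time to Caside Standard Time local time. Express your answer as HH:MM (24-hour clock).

1 February 2023 is a Wednesday, so Sundays fall on 5, 12, 19, 26; the last is February 26.
1 October 2023 is a Sunday, so the first Friday is October 6.
Daylight saving runs 26 February – 6 October; 23 September 2023 is inside that window, so Zelvik is at UTC+06:00.
19:00 Zelvik − 6h = 13:00 UTC.
1 April 2023 is a Saturday, so the first Sunday is April 2 and the third is April 16.
1 September 2023 is a Friday, so Sundays fall on 3, 10, 17, 24; the last is September 24.
At the standard offset (UTC−11:00), 13:00 UTC − 11h = 02:00 Caside Standard Time standard time.
The standard-time date in Caside Standard Time, 23 September 2023, falls between 16 April and 24 September, so daylight saving is in effect and Caside Standard Time is at UTC−10:00.
13:00 UTC − 10h = 03:00 Caside Standard Time.

03:00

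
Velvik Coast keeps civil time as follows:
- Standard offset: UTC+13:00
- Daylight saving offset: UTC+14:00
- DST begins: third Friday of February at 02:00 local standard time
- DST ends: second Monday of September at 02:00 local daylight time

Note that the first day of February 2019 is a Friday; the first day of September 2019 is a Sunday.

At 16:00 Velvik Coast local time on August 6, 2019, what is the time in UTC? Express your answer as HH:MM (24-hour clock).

02:00

1 February 2019 is a Friday, so the first Friday is February 1 and the third is February 15.
1 September 2019 is a Sunday, so the first Monday is September 2 and the second is September 9.
August 6, 2019 lies within the daylight-saving period (15 February – 9 September), so Velvik Coast is on daylight time, UTC+14:00.
16:00 local − 14h = 02:00 UTC.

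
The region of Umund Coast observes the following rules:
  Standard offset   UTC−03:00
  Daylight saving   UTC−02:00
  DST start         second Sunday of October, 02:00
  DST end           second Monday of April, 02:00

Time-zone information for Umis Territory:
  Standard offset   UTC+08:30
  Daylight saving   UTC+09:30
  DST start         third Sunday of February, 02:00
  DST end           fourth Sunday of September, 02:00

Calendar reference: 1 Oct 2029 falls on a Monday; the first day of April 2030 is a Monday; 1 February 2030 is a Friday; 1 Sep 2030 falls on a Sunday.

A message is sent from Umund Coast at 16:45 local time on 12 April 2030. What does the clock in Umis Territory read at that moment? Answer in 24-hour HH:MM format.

05:15

1 October 2029 is a Monday, so the first Sunday is October 7 and the second is October 14.
1 April 2030 is a Monday, so the first Monday is April 1 and the second is April 8.
12 April 2030 does not fall between 14 October 2029 and 8 April 2030, so daylight saving is not in effect and Umund Coast is at UTC−03:00.
16:45 Umund Coast + 3h = 19:45 UTC.
1 February 2030 is a Friday, so the first Sunday is February 3 and the third is February 17.
1 September 2030 is a Sunday, so the first Sunday is September 1 and the fourth is September 22.
At the standard offset (UTC+08:30), 19:45 UTC + 8h30m = 04:15 Umis Territory standard time (rolling into the next day, 13 April 2030).
The standard-time date in Umis Territory, 13 April 2030, lies within the daylight-saving period (17 February – 22 September), so Umis Territory is on daylight time, UTC+09:30.
19:45 UTC + 9h30m = 05:15 Umis Territory (rolling into the next day, 13 April 2030).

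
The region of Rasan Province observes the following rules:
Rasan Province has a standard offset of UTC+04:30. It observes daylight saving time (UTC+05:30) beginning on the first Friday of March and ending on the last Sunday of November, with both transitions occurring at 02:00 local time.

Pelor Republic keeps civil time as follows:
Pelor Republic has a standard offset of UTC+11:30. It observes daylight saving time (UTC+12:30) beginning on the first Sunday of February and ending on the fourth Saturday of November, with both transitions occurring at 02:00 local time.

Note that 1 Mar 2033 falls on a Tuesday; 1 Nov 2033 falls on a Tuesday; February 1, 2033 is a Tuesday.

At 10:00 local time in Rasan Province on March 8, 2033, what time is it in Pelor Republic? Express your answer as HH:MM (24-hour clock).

1 March 2033 is a Tuesday, so the first Friday is March 4.
1 November 2033 is a Tuesday, so Sundays fall on 6, 13, 20, 27; the last is November 27.
March 8, 2033 falls between 4 March and 27 November, so daylight saving is in effect and Rasan Province is at UTC+05:30.
10:00 Rasan Province − 5h30m = 04:30 UTC.
1 February 2033 is a Tuesday, so the first Sunday is February 6.
1 November 2033 is a Tuesday, so the first Saturday is November 5 and the fourth is November 26.
At the standard offset (UTC+11:30), 04:30 UTC + 11h30m = 16:00 Pelor Republic standard time.
The standard-time date in Pelor Republic, March 8, 2033, falls between 6 February and 26 November, so daylight saving is in effect and Pelor Republic is at UTC+12:30.
04:30 UTC + 12h30m = 17:00 Pelor Republic.

17:00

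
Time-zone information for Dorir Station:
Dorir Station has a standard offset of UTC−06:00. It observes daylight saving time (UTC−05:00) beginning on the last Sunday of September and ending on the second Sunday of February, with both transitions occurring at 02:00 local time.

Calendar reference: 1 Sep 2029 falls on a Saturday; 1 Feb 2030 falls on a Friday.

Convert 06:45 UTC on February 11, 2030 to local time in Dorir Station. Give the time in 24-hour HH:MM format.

1 September 2029 is a Saturday, so Sundays fall on 2, 9, 16, 23, 30; the last is September 30.
1 February 2030 is a Friday, so the first Sunday is February 3 and the second is February 10.
At the standard offset (UTC−06:00), 06:45 UTC − 6h = 00:45 Dorir Station standard time.
The standard-time date in Dorir Station, February 11, 2030, does not fall between 30 September 2029 and 10 February 2030, so daylight saving is not in effect and Dorir Station is at UTC−06:00.
06:45 UTC − 6h = 00:45 local.

00:45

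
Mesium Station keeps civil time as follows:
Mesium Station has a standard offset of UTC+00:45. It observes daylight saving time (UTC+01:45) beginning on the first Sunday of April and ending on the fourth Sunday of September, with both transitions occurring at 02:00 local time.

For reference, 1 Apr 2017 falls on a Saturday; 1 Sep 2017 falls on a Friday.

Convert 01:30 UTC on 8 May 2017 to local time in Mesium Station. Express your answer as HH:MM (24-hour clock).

1 April 2017 is a Saturday, so the first Sunday is April 2.
1 September 2017 is a Friday, so the first Sunday is September 3 and the fourth is September 24.
At the standard offset (UTC+00:45), 01:30 UTC + 0h45m = 02:15 Mesium Station standard time.
The standard-time date in Mesium Station, 8 May 2017, falls between 2 April and 24 September, so daylight saving is in effect and Mesium Station is at UTC+01:45.
01:30 UTC + 1h45m = 03:15 local.

03:15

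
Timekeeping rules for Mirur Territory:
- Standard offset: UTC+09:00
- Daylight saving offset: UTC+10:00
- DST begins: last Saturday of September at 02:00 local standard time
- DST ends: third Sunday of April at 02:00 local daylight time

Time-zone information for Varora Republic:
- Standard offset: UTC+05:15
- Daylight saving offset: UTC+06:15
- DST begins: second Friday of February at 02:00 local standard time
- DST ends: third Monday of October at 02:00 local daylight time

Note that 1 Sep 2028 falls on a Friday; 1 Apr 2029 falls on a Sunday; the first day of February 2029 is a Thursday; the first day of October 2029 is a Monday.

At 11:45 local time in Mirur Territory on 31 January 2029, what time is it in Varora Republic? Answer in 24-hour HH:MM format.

1 September 2028 is a Friday, so Saturdays fall on 2, 9, 16, 23, 30; the last is September 30.
1 April 2029 is a Sunday, so the first Sunday is April 1 and the third is April 15.
31 January 2029 falls between 30 September 2028 and 15 April 2029, so daylight saving is in effect and Mirur Territory is at UTC+10:00.
11:45 Mirur Territory − 10h = 01:45 UTC.
1 February 2029 is a Thursday, so the first Friday is February 2 and the second is February 9.
1 October 2029 is a Monday, so the first Monday is October 1 and the third is October 15.
At the standard offset (UTC+05:15), 01:45 UTC + 5h15m = 07:00 Varora Republic standard time.
Daylight saving runs 9 February – 15 October; the standard-time date in Varora Republic, 31 January 2029, is outside that window, so Varora Republic is on standard time at UTC+05:15.
01:45 UTC + 5h15m = 07:00 Varora Republic.

07:00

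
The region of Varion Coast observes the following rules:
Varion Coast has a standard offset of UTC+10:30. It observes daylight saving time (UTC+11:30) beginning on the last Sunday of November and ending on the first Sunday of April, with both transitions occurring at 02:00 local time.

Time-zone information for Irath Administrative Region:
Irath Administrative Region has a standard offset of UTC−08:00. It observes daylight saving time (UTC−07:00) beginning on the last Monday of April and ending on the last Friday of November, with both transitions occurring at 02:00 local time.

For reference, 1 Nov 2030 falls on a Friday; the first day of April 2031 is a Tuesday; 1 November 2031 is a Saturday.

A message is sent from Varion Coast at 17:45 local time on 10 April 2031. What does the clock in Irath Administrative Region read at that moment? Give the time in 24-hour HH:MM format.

23:15

1 November 2030 is a Friday, so Sundays fall on 3, 10, 17, 24; the last is November 24.
1 April 2031 is a Tuesday, so the first Sunday is April 6.
10 April 2031 is outside the daylight-saving period (24 November 2030 – 6 April 2031), so Varion Coast is on standard time, UTC+10:30.
17:45 Varion Coast − 10h30m = 07:15 UTC.
1 April 2031 is a Tuesday, so Mondays fall on 7, 14, 21, 28; the last is April 28.
1 November 2031 is a Saturday, so Fridays fall on 7, 14, 21, 28; the last is November 28.
At the standard offset (UTC−08:00), 07:15 UTC − 8h = 23:15 Irath Administrative Region standard time (rolling into the previous day, 9 April 2031).
The standard-time date in Irath Administrative Region, 9 April 2031, is outside the daylight-saving period (28 April – 28 November), so Irath Administrative Region is on standard time, UTC−08:00.
07:15 UTC − 8h = 23:15 Irath Administrative Region (rolling into the previous day, 9 April 2031).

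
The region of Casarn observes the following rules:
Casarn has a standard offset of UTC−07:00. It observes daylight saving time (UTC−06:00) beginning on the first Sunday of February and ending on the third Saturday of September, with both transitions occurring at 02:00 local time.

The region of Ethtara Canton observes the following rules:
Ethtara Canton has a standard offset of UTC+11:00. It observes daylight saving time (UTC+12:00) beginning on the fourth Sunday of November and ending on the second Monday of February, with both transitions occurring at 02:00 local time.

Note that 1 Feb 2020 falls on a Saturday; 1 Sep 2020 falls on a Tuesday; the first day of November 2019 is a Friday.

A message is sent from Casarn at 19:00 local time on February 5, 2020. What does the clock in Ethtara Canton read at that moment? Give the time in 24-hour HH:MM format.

1 February 2020 is a Saturday, so the first Sunday is February 2.
1 September 2020 is a Tuesday, so the first Saturday is September 5 and the third is September 19.
Daylight saving runs 2 February – 19 September; February 5, 2020 is inside that window, so Casarn is at UTC−06:00.
19:00 Casarn + 6h = 01:00 UTC (rolling into the next day, 6 February 2020).
1 November 2019 is a Friday, so the first Sunday is November 3 and the fourth is November 24.
1 February 2020 is a Saturday, so the first Monday is February 3 and the second is February 10.
At the standard offset (UTC+11:00), 01:00 UTC + 11h = 12:00 Ethtara Canton standard time.
The standard-time date in Ethtara Canton, February 6, 2020, falls between 24 November 2019 and 10 February 2020, so daylight saving is in effect and Ethtara Canton is at UTC+12:00.
01:00 UTC + 12h = 13:00 Ethtara Canton.

13:00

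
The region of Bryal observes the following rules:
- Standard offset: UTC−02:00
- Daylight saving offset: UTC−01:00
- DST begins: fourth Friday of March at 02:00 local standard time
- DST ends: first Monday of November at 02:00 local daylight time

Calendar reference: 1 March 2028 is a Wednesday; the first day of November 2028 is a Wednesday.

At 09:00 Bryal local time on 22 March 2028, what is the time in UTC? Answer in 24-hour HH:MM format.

11:00

1 March 2028 is a Wednesday, so the first Friday is March 3 and the fourth is March 24.
1 November 2028 is a Wednesday, so the first Monday is November 6.
Daylight saving runs 24 March – 6 November; 22 March 2028 is outside that window, so Bryal is on standard time at UTC−02:00.
09:00 local + 2h = 11:00 UTC.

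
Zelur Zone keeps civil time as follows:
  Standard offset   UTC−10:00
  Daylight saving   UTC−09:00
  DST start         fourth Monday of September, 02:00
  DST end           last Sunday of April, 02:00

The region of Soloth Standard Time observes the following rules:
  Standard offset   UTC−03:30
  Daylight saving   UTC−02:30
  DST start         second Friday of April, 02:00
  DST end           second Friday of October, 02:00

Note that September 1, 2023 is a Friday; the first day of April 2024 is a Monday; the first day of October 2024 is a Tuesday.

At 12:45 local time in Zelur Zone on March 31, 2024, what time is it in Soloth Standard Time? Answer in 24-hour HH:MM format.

1 September 2023 is a Friday, so the first Monday is September 4 and the fourth is September 25.
1 April 2024 is a Monday, so Sundays fall on 7, 14, 21, 28; the last is April 28.
Daylight saving runs 25 September 2023 – 28 April 2024; March 31, 2024 is inside that window, so Zelur Zone is at UTC−09:00.
12:45 Zelur Zone + 9h = 21:45 UTC.
1 April 2024 is a Monday, so the first Friday is April 5 and the second is April 12.
1 October 2024 is a Tuesday, so the first Friday is October 4 and the second is October 11.
At the standard offset (UTC−03:30), 21:45 UTC − 3h30m = 18:15 Soloth Standard Time standard time.
The standard-time date in Soloth Standard Time, March 31, 2024, does not fall between 12 April and 11 October, so daylight saving is not in effect and Soloth Standard Time is at UTC−03:30.
21:45 UTC − 3h30m = 18:15 Soloth Standard Time.

18:15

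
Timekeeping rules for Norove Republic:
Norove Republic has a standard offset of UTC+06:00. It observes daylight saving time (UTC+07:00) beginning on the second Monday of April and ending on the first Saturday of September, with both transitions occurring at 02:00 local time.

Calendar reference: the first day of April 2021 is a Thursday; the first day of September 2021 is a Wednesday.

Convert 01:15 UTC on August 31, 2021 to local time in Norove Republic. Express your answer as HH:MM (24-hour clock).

08:15

1 April 2021 is a Thursday, so the first Monday is April 5 and the second is April 12.
1 September 2021 is a Wednesday, so the first Saturday is September 4.
At the standard offset (UTC+06:00), 01:15 UTC + 6h = 07:15 Norove Republic standard time.
Daylight saving runs 12 April – 4 September; the standard-time date in Norove Republic, August 31, 2021, is inside that window, so Norove Republic is at UTC+07:00.
01:15 UTC + 7h = 08:15 local.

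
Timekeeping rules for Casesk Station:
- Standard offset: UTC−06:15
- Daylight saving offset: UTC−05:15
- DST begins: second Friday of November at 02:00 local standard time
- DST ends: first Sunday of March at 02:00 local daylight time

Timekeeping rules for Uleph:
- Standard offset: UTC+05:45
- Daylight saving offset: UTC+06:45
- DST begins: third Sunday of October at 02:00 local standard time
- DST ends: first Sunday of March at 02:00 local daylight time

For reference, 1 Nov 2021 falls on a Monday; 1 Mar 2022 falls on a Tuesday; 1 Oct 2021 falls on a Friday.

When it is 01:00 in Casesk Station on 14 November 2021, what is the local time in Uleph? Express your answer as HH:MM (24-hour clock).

13:00

1 November 2021 is a Monday, so the first Friday is November 5 and the second is November 12.
1 March 2022 is a Tuesday, so the first Sunday is March 6.
14 November 2021 lies within the daylight-saving period (12 November 2021 – 6 March 2022), so Casesk Station is on daylight time, UTC−05:15.
01:00 Casesk Station + 5h15m = 06:15 UTC.
1 October 2021 is a Friday, so the first Sunday is October 3 and the third is October 17.
1 March 2022 is a Tuesday, so the first Sunday is March 6.
At the standard offset (UTC+05:45), 06:15 UTC + 5h45m = 12:00 Uleph standard time.
The standard-time date in Uleph, 14 November 2021, falls between 17 October 2021 and 6 March 2022, so daylight saving is in effect and Uleph is at UTC+06:45.
06:15 UTC + 6h45m = 13:00 Uleph.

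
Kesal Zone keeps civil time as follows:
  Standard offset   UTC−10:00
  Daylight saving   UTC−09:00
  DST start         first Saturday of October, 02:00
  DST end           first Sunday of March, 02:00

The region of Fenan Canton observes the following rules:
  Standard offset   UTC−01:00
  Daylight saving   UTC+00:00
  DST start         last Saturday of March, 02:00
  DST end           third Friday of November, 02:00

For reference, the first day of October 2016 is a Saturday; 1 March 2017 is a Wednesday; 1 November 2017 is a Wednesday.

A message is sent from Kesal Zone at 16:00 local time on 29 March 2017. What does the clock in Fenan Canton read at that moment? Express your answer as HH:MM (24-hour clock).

1 October 2016 is a Saturday, so the first Saturday is October 1.
1 March 2017 is a Wednesday, so the first Sunday is March 5.
29 March 2017 is outside the daylight-saving period (1 October 2016 – 5 March 2017), so Kesal Zone is on standard time, UTC−10:00.
16:00 Kesal Zone + 10h = 02:00 UTC (rolling into the next day, 30 March 2017).
1 March 2017 is a Wednesday, so Saturdays fall on 4, 11, 18, 25; the last is March 25.
1 November 2017 is a Wednesday, so the first Friday is November 3 and the third is November 17.
At the standard offset (UTC−01:00), 02:00 UTC − 1h = 01:00 Fenan Canton standard time.
The standard-time date in Fenan Canton, 30 March 2017, falls between 25 March and 17 November, so daylight saving is in effect and Fenan Canton is at UTC+00:00.
02:00 UTC + 0h = 02:00 Fenan Canton.

02:00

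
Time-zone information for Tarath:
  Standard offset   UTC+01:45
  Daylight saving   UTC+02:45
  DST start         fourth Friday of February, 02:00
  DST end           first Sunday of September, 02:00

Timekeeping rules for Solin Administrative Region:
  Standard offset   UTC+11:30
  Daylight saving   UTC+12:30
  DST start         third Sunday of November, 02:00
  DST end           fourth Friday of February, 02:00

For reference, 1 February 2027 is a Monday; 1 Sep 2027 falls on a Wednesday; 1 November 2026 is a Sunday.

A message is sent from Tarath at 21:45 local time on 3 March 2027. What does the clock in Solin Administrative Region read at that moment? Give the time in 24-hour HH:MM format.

06:30

1 February 2027 is a Monday, so the first Friday is February 5 and the fourth is February 26.
1 September 2027 is a Wednesday, so the first Sunday is September 5.
3 March 2027 lies within the daylight-saving period (26 February – 5 September), so Tarath is on daylight time, UTC+02:45.
21:45 Tarath − 2h45m = 19:00 UTC.
1 November 2026 is a Sunday, so the first Sunday is November 1 and the third is November 15.
1 February 2027 is a Monday, so the first Friday is February 5 and the fourth is February 26.
At the standard offset (UTC+11:30), 19:00 UTC + 11h30m = 06:30 Solin Administrative Region standard time (rolling into the next day, 4 March 2027).
The standard-time date in Solin Administrative Region, 4 March 2027, is outside the daylight-saving period (15 November 2026 – 26 February 2027), so Solin Administrative Region is on standard time, UTC+11:30.
19:00 UTC + 11h30m = 06:30 Solin Administrative Region (rolling into the next day, 4 March 2027).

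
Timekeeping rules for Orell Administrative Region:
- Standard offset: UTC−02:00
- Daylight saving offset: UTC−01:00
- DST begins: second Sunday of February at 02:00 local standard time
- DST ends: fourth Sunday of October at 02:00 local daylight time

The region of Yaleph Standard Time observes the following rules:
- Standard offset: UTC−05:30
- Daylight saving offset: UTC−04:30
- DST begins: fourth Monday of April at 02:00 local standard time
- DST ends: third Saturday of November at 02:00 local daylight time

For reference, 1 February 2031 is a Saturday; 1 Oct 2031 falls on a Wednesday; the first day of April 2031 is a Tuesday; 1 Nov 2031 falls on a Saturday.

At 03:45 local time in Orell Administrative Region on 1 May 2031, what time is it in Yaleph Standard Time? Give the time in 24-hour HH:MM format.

1 February 2031 is a Saturday, so the first Sunday is February 2 and the second is February 9.
1 October 2031 is a Wednesday, so the first Sunday is October 5 and the fourth is October 26.
1 May 2031 falls between 9 February and 26 October, so daylight saving is in effect and Orell Administrative Region is at UTC−01:00.
03:45 Orell Administrative Region + 1h = 04:45 UTC.
1 April 2031 is a Tuesday, so the first Monday is April 7 and the fourth is April 28.
1 November 2031 is a Saturday, so the first Saturday is November 1 and the third is November 15.
At the standard offset (UTC−05:30), 04:45 UTC − 5h30m = 23:15 Yaleph Standard Time standard time (rolling into the previous day, 30 April 2031).
The standard-time date in Yaleph Standard Time, 30 April 2031, falls between 28 April and 15 November, so daylight saving is in effect and Yaleph Standard Time is at UTC−04:30.
04:45 UTC − 4h30m = 00:15 Yaleph Standard Time.

00:15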